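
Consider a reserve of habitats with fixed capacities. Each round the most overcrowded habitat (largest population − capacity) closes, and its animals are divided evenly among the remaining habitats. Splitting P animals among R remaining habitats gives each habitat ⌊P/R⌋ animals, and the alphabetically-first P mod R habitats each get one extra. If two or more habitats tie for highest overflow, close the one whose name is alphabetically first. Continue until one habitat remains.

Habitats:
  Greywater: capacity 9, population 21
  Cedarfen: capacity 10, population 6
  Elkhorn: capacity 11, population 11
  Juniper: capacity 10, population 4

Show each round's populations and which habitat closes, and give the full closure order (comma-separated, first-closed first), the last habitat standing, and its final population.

Closure order: Greywater, Elkhorn, Cedarfen
Last habitat: Juniper with 42 animals

Round 1: Cedarfen=6 Elkhorn=11 Greywater=21 Juniper=4 → close Greywater (overflow 12)
  21÷3 = 7 each, +1 to first 0
Round 2: Cedarfen=13 Elkhorn=18 Juniper=11 → close Elkhorn (overflow 7)
  18÷2 = 9 each, +1 to first 0
Round 3: Cedarfen=22 Juniper=20 → close Cedarfen (overflow 12)
  22÷1 = 22 each, +1 to first 0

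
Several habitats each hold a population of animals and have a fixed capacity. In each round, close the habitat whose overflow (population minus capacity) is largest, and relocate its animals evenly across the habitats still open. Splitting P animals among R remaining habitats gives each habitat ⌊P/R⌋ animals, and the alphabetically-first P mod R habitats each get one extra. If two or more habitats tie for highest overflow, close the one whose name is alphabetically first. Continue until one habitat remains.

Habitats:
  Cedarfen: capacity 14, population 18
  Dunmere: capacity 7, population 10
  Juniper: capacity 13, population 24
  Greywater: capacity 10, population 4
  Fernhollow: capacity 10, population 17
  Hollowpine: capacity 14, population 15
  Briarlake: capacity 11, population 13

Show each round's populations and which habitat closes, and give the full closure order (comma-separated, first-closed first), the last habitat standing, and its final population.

Closure order: Juniper, Fernhollow, Cedarfen, Briarlake, Dunmere, Hollowpine
Last habitat: Greywater with 101 animals

Round 1: Briarlake=13 Cedarfen=18 Dunmere=10 Fernhollow=17 Greywater=4 Hollowpine=15 Juniper=24 → close Juniper (overflow 11)
  24÷6 = 4 each, +1 to first 0
Round 2: Briarlake=17 Cedarfen=22 Dunmere=14 Fernhollow=21 Greywater=8 Hollowpine=19 → close Fernhollow (overflow 11)
  21÷5 = 4 each, +1 to first 1
Round 3: Briarlake=22 Cedarfen=26 Dunmere=18 Greywater=12 Hollowpine=23 → close Cedarfen (overflow 12)
  26÷4 = 6 each, +1 to first 2
Round 4: Briarlake=29 Dunmere=25 Greywater=18 Hollowpine=29 → close Briarlake (overflow 18)
  29÷3 = 9 each, +1 to first 2
Round 5: Dunmere=35 Greywater=28 Hollowpine=38 → close Dunmere (overflow 28)
  35÷2 = 17 each, +1 to first 1
Round 6: Greywater=46 Hollowpine=55 → close Hollowpine (overflow 41)
  55÷1 = 55 each, +1 to first 0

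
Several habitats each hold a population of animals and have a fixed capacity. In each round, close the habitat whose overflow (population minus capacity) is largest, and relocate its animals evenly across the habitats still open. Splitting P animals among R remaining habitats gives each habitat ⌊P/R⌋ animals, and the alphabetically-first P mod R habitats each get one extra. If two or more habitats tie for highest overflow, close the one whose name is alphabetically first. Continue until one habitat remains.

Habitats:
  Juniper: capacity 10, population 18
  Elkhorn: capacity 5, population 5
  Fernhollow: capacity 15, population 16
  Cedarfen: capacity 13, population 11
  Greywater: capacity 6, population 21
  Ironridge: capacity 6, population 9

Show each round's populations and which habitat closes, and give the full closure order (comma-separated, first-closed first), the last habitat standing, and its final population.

Round 1: Cedarfen=11 Elkhorn=5 Fernhollow=16 Greywater=21 Ironridge=9 Juniper=18 → close Greywater (overflow 15)
  21÷5 = 4 each, +1 to first 1
Round 2: Cedarfen=16 Elkhorn=9 Fernhollow=20 Ironridge=13 Juniper=22 → close Juniper (overflow 12)
  22÷4 = 5 each, +1 to first 2
Round 3: Cedarfen=22 Elkhorn=15 Fernhollow=25 Ironridge=18 → close Ironridge (overflow 12)
  18÷3 = 6 each, +1 to first 0
Round 4: Cedarfen=28 Elkhorn=21 Fernhollow=31 → close Elkhorn (overflow 16)
  21÷2 = 10 each, +1 to first 1
Round 5: Cedarfen=39 Fernhollow=41 → close Cedarfen (overflow 26)
  39÷1 = 39 each, +1 to first 0

Closure order: Greywater, Juniper, Ironridge, Elkhorn, Cedarfen
Last habitat: Fernhollow with 80 animals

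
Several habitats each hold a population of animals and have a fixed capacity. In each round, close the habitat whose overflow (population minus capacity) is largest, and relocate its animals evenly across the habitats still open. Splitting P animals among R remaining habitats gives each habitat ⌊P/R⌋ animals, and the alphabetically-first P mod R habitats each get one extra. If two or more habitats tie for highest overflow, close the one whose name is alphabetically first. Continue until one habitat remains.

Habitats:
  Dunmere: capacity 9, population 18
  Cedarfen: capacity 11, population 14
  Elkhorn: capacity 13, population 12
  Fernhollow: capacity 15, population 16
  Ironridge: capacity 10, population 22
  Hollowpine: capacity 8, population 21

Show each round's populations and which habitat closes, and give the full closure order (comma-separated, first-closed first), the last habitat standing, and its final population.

Closure order: Hollowpine, Ironridge, Dunmere, Cedarfen, Fernhollow
Last habitat: Elkhorn with 103 animals

Round 1: Cedarfen=14 Dunmere=18 Elkhorn=12 Fernhollow=16 Hollowpine=21 Ironridge=22 → close Hollowpine (overflow 13)
  21÷5 = 4 each, +1 to first 1
Round 2: Cedarfen=19 Dunmere=22 Elkhorn=16 Fernhollow=20 Ironridge=26 → close Ironridge (overflow 16)
  26÷4 = 6 each, +1 to first 2
Round 3: Cedarfen=26 Dunmere=29 Elkhorn=22 Fernhollow=26 → close Dunmere (overflow 20)
  29÷3 = 9 each, +1 to first 2
Round 4: Cedarfen=36 Elkhorn=32 Fernhollow=35 → close Cedarfen (overflow 25)
  36÷2 = 18 each, +1 to first 0
Round 5: Elkhorn=50 Fernhollow=53 → close Fernhollow (overflow 38)
  53÷1 = 53 each, +1 to first 0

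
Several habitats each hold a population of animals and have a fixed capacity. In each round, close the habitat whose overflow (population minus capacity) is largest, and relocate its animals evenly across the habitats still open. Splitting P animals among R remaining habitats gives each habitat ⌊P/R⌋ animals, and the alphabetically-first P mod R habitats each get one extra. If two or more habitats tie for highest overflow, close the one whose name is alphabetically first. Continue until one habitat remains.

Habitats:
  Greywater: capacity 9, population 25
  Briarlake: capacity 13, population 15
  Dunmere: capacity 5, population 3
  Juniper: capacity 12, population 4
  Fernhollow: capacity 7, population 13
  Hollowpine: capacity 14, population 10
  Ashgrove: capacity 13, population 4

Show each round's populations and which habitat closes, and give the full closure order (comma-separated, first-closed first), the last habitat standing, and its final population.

Round 1: Ashgrove=4 Briarlake=15 Dunmere=3 Fernhollow=13 Greywater=25 Hollowpine=10 Juniper=4 → close Greywater (overflow 16)
  25÷6 = 4 each, +1 to first 1
Round 2: Ashgrove=9 Briarlake=19 Dunmere=7 Fernhollow=17 Hollowpine=14 Juniper=8 → close Fernhollow (overflow 10)
  17÷5 = 3 each, +1 to first 2
Round 3: Ashgrove=13 Briarlake=23 Dunmere=10 Hollowpine=17 Juniper=11 → close Briarlake (overflow 10)
  23÷4 = 5 each, +1 to first 3
Round 4: Ashgrove=19 Dunmere=16 Hollowpine=23 Juniper=16 → close Dunmere (overflow 11)
  16÷3 = 5 each, +1 to first 1
Round 5: Ashgrove=25 Hollowpine=28 Juniper=21 → close Hollowpine (overflow 14)
  28÷2 = 14 each, +1 to first 0
Round 6: Ashgrove=39 Juniper=35 → close Ashgrove (overflow 26)
  39÷1 = 39 each, +1 to first 0

Closure order: Greywater, Fernhollow, Briarlake, Dunmere, Hollowpine, Ashgrove
Last habitat: Juniper with 74 animals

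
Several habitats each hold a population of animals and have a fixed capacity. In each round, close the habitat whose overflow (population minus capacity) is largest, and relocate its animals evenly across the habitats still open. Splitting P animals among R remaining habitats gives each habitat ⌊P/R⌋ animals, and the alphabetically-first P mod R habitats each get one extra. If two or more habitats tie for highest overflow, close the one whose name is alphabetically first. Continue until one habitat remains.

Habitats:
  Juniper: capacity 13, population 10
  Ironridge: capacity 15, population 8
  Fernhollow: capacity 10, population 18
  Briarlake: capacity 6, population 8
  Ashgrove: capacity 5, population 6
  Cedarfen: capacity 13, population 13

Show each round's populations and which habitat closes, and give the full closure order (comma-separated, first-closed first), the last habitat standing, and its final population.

Round 1: Ashgrove=6 Briarlake=8 Cedarfen=13 Fernhollow=18 Ironridge=8 Juniper=10 → close Fernhollow (overflow 8)
  18÷5 = 3 each, +1 to first 3
Round 2: Ashgrove=10 Briarlake=12 Cedarfen=17 Ironridge=11 Juniper=13 → close Briarlake (overflow 6)
  12÷4 = 3 each, +1 to first 0
Round 3: Ashgrove=13 Cedarfen=20 Ironridge=14 Juniper=16 → close Ashgrove (overflow 8)
  13÷3 = 4 each, +1 to first 1
Round 4: Cedarfen=25 Ironridge=18 Juniper=20 → close Cedarfen (overflow 12)
  25÷2 = 12 each, +1 to first 1
Round 5: Ironridge=31 Juniper=32 → close Juniper (overflow 19)
  32÷1 = 32 each, +1 to first 0

Closure order: Fernhollow, Briarlake, Ashgrove, Cedarfen, Juniper
Last habitat: Ironridge with 63 animals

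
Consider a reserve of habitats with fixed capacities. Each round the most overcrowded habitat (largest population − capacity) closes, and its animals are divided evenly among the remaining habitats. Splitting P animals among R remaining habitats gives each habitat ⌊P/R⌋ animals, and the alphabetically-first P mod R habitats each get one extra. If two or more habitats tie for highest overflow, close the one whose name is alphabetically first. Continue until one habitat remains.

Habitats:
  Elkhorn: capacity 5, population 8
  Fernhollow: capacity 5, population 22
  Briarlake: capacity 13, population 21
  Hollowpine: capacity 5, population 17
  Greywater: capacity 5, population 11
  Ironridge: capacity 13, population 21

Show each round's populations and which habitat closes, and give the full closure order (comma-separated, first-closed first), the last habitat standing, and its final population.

Closure order: Fernhollow, Hollowpine, Briarlake, Ironridge, Greywater
Last habitat: Elkhorn with 100 animals

Round 1: Briarlake=21 Elkhorn=8 Fernhollow=22 Greywater=11 Hollowpine=17 Ironridge=21 → close Fernhollow (overflow 17)
  22÷5 = 4 each, +1 to first 2
Round 2: Briarlake=26 Elkhorn=13 Greywater=15 Hollowpine=21 Ironridge=25 → close Hollowpine (overflow 16)
  21÷4 = 5 each, +1 to first 1
Round 3: Briarlake=32 Elkhorn=18 Greywater=20 Ironridge=30 → close Briarlake (overflow 19)
  32÷3 = 10 each, +1 to first 2
Round 4: Elkhorn=29 Greywater=31 Ironridge=40 → close Ironridge (overflow 27)
  40÷2 = 20 each, +1 to first 0
Round 5: Elkhorn=49 Greywater=51 → close Greywater (overflow 46)
  51÷1 = 51 each, +1 to first 0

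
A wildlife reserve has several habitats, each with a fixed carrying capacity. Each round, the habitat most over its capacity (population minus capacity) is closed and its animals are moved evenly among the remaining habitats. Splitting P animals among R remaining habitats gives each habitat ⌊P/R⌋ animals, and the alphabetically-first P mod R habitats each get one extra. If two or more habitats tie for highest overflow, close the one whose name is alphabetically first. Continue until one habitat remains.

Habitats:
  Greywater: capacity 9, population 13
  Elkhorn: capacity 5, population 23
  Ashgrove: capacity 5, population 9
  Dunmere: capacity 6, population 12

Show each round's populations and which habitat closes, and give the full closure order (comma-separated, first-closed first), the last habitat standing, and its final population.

Closure order: Elkhorn, Dunmere, Ashgrove
Last habitat: Greywater with 57 animals

Round 1: Ashgrove=9 Dunmere=12 Elkhorn=23 Greywater=13 → close Elkhorn (overflow 18)
  23÷3 = 7 each, +1 to first 2
Round 2: Ashgrove=17 Dunmere=20 Greywater=20 → close Dunmere (overflow 14)
  20÷2 = 10 each, +1 to first 0
Round 3: Ashgrove=27 Greywater=30 → close Ashgrove (overflow 22)
  27÷1 = 27 each, +1 to first 0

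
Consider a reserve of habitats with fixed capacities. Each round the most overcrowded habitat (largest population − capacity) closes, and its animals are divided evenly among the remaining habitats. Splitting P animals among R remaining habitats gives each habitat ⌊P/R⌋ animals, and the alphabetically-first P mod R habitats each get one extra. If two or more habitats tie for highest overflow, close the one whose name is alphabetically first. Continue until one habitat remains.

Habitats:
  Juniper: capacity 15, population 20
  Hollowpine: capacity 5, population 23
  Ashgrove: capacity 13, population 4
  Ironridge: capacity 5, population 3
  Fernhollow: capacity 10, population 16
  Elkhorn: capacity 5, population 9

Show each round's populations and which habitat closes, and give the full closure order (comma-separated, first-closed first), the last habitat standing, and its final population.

Closure order: Hollowpine, Fernhollow, Elkhorn, Juniper, Ironridge
Last habitat: Ashgrove with 75 animals

Round 1: Ashgrove=4 Elkhorn=9 Fernhollow=16 Hollowpine=23 Ironridge=3 Juniper=20 → close Hollowpine (overflow 18)
  23÷5 = 4 each, +1 to first 3
Round 2: Ashgrove=9 Elkhorn=14 Fernhollow=21 Ironridge=7 Juniper=24 → close Fernhollow (overflow 11)
  21÷4 = 5 each, +1 to first 1
Round 3: Ashgrove=15 Elkhorn=19 Ironridge=12 Juniper=29 → close Elkhorn (overflow 14)
  19÷3 = 6 each, +1 to first 1
Round 4: Ashgrove=22 Ironridge=18 Juniper=35 → close Juniper (overflow 20)
  35÷2 = 17 each, +1 to first 1
Round 5: Ashgrove=40 Ironridge=35 → close Ironridge (overflow 30)
  35÷1 = 35 each, +1 to first 0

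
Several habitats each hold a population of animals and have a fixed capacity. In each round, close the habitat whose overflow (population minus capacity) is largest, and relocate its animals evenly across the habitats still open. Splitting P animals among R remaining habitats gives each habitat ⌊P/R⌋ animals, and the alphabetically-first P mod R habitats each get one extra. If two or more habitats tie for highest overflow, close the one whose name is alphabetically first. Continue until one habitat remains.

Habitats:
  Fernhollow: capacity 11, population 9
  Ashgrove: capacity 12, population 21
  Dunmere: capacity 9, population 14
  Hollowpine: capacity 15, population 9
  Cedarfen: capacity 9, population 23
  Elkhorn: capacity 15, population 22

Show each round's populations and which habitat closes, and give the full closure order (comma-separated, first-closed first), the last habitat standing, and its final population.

Round 1: Ashgrove=21 Cedarfen=23 Dunmere=14 Elkhorn=22 Fernhollow=9 Hollowpine=9 → close Cedarfen (overflow 14)
  23÷5 = 4 each, +1 to first 3
Round 2: Ashgrove=26 Dunmere=19 Elkhorn=27 Fernhollow=13 Hollowpine=13 → close Ashgrove (overflow 14)
  26÷4 = 6 each, +1 to first 2
Round 3: Dunmere=26 Elkhorn=34 Fernhollow=19 Hollowpine=19 → close Elkhorn (overflow 19)
  34÷3 = 11 each, +1 to first 1
Round 4: Dunmere=38 Fernhollow=30 Hollowpine=30 → close Dunmere (overflow 29)
  38÷2 = 19 each, +1 to first 0
Round 5: Fernhollow=49 Hollowpine=49 → close Fernhollow (overflow 38)
  49÷1 = 49 each, +1 to first 0

Closure order: Cedarfen, Ashgrove, Elkhorn, Dunmere, Fernhollow
Last habitat: Hollowpine with 98 animals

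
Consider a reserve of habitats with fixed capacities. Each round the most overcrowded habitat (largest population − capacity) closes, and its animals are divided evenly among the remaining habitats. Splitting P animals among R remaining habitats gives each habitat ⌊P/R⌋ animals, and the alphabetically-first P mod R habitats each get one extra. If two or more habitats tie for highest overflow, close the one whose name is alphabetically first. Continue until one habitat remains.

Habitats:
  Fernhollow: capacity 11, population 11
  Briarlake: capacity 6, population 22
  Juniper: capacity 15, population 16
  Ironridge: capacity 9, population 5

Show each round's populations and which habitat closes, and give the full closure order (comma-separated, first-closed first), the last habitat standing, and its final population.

Closure order: Briarlake, Fernhollow, Juniper
Last habitat: Ironridge with 54 animals

Round 1: Briarlake=22 Fernhollow=11 Ironridge=5 Juniper=16 → close Briarlake (overflow 16)
  22÷3 = 7 each, +1 to first 1
Round 2: Fernhollow=19 Ironridge=12 Juniper=23 → close Fernhollow (overflow 8)
  19÷2 = 9 each, +1 to first 1
Round 3: Ironridge=22 Juniper=32 → close Juniper (overflow 17)
  32÷1 = 32 each, +1 to first 0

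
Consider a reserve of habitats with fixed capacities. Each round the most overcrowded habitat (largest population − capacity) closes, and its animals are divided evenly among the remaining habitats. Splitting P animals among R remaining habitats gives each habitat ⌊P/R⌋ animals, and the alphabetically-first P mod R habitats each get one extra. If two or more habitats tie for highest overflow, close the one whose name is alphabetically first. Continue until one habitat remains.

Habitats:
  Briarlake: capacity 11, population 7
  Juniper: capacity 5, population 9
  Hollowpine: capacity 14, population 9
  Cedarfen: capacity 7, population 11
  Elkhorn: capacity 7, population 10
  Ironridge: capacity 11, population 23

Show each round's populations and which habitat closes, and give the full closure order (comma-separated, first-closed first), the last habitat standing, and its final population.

Closure order: Ironridge, Cedarfen, Elkhorn, Juniper, Briarlake
Last habitat: Hollowpine with 69 animals

Round 1: Briarlake=7 Cedarfen=11 Elkhorn=10 Hollowpine=9 Ironridge=23 Juniper=9 → close Ironridge (overflow 12)
  23÷5 = 4 each, +1 to first 3
Round 2: Briarlake=12 Cedarfen=16 Elkhorn=15 Hollowpine=13 Juniper=13 → close Cedarfen (overflow 9)
  16÷4 = 4 each, +1 to first 0
Round 3: Briarlake=16 Elkhorn=19 Hollowpine=17 Juniper=17 → close Elkhorn (overflow 12)
  19÷3 = 6 each, +1 to first 1
Round 4: Briarlake=23 Hollowpine=23 Juniper=23 → close Juniper (overflow 18)
  23÷2 = 11 each, +1 to first 1
Round 5: Briarlake=35 Hollowpine=34 → close Briarlake (overflow 24)
  35÷1 = 35 each, +1 to first 0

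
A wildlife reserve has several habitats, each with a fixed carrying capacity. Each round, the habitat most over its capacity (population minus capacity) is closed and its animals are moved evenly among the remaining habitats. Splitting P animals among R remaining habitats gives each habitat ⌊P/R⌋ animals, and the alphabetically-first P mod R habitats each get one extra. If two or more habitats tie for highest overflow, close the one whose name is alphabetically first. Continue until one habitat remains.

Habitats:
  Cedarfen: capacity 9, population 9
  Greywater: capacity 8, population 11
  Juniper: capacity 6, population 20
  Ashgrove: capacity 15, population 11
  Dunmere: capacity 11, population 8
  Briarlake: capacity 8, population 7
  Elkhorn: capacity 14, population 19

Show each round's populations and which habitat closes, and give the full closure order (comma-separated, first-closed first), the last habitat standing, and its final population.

Closure order: Juniper, Elkhorn, Greywater, Briarlake, Cedarfen, Ashgrove
Last habitat: Dunmere with 85 animals

Round 1: Ashgrove=11 Briarlake=7 Cedarfen=9 Dunmere=8 Elkhorn=19 Greywater=11 Juniper=20 → close Juniper (overflow 14)
  20÷6 = 3 each, +1 to first 2
Round 2: Ashgrove=15 Briarlake=11 Cedarfen=12 Dunmere=11 Elkhorn=22 Greywater=14 → close Elkhorn (overflow 8)
  22÷5 = 4 each, +1 to first 2
Round 3: Ashgrove=20 Briarlake=16 Cedarfen=16 Dunmere=15 Greywater=18 → close Greywater (overflow 10)
  18÷4 = 4 each, +1 to first 2
Round 4: Ashgrove=25 Briarlake=21 Cedarfen=20 Dunmere=19 → close Briarlake (overflow 13)
  21÷3 = 7 each, +1 to first 0
Round 5: Ashgrove=32 Cedarfen=27 Dunmere=26 → close Cedarfen (overflow 18)
  27÷2 = 13 each, +1 to first 1
Round 6: Ashgrove=46 Dunmere=39 → close Ashgrove (overflow 31)
  46÷1 = 46 each, +1 to first 0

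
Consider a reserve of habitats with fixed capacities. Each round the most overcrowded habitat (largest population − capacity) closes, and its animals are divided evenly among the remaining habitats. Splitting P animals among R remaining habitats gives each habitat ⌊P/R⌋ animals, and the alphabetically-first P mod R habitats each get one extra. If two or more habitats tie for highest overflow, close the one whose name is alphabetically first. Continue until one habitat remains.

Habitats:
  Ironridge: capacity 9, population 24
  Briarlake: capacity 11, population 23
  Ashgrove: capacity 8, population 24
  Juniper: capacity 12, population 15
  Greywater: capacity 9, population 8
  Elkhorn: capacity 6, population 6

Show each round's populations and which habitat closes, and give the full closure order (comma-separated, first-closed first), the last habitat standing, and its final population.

Closure order: Ashgrove, Ironridge, Briarlake, Juniper, Elkhorn
Last habitat: Greywater with 100 animals

Round 1: Ashgrove=24 Briarlake=23 Elkhorn=6 Greywater=8 Ironridge=24 Juniper=15 → close Ashgrove (overflow 16)
  24÷5 = 4 each, +1 to first 4
Round 2: Briarlake=28 Elkhorn=11 Greywater=13 Ironridge=29 Juniper=19 → close Ironridge (overflow 20)
  29÷4 = 7 each, +1 to first 1
Round 3: Briarlake=36 Elkhorn=18 Greywater=20 Juniper=26 → close Briarlake (overflow 25)
  36÷3 = 12 each, +1 to first 0
Round 4: Elkhorn=30 Greywater=32 Juniper=38 → close Juniper (overflow 26)
  38÷2 = 19 each, +1 to first 0
Round 5: Elkhorn=49 Greywater=51 → close Elkhorn (overflow 43)
  49÷1 = 49 each, +1 to first 0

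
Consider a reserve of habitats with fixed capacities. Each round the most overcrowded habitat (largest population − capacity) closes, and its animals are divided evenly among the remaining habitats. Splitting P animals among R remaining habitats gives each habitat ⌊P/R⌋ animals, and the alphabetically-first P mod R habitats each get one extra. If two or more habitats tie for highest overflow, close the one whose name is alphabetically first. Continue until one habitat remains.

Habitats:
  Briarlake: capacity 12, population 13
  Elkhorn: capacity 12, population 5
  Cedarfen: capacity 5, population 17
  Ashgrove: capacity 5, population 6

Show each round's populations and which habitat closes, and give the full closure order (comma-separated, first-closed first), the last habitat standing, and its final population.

Round 1: Ashgrove=6 Briarlake=13 Cedarfen=17 Elkhorn=5 → close Cedarfen (overflow 12)
  17÷3 = 5 each, +1 to first 2
Round 2: Ashgrove=12 Briarlake=19 Elkhorn=10 → close Ashgrove (overflow 7)
  12÷2 = 6 each, +1 to first 0
Round 3: Briarlake=25 Elkhorn=16 → close Briarlake (overflow 13)
  25÷1 = 25 each, +1 to first 0

Closure order: Cedarfen, Ashgrove, Briarlake
Last habitat: Elkhorn with 41 animals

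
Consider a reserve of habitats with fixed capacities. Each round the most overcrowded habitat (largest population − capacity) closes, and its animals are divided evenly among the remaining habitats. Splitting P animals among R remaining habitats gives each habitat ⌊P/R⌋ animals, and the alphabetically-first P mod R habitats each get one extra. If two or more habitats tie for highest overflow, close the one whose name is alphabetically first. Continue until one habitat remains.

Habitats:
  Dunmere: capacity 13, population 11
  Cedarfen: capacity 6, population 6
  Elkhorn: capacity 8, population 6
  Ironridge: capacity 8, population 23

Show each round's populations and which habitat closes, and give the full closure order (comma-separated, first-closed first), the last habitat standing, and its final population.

Closure order: Ironridge, Cedarfen, Dunmere
Last habitat: Elkhorn with 46 animals

Round 1: Cedarfen=6 Dunmere=11 Elkhorn=6 Ironridge=23 → close Ironridge (overflow 15)
  23÷3 = 7 each, +1 to first 2
Round 2: Cedarfen=14 Dunmere=19 Elkhorn=13 → close Cedarfen (overflow 8)
  14÷2 = 7 each, +1 to first 0
Round 3: Dunmere=26 Elkhorn=20 → close Dunmere (overflow 13)
  26÷1 = 26 each, +1 to first 0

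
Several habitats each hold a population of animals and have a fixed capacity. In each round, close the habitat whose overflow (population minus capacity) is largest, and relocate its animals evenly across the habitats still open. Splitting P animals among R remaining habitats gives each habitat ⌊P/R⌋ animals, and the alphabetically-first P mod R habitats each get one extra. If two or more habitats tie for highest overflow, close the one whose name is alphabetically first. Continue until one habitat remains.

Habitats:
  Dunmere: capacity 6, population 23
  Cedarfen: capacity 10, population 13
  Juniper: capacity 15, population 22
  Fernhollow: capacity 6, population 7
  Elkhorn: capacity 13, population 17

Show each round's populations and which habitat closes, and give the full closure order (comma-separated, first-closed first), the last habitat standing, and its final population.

Closure order: Dunmere, Juniper, Elkhorn, Cedarfen
Last habitat: Fernhollow with 82 animals

Round 1: Cedarfen=13 Dunmere=23 Elkhorn=17 Fernhollow=7 Juniper=22 → close Dunmere (overflow 17)
  23÷4 = 5 each, +1 to first 3
Round 2: Cedarfen=19 Elkhorn=23 Fernhollow=13 Juniper=27 → close Juniper (overflow 12)
  27÷3 = 9 each, +1 to first 0
Round 3: Cedarfen=28 Elkhorn=32 Fernhollow=22 → close Elkhorn (overflow 19)
  32÷2 = 16 each, +1 to first 0
Round 4: Cedarfen=44 Fernhollow=38 → close Cedarfen (overflow 34)
  44÷1 = 44 each, +1 to first 0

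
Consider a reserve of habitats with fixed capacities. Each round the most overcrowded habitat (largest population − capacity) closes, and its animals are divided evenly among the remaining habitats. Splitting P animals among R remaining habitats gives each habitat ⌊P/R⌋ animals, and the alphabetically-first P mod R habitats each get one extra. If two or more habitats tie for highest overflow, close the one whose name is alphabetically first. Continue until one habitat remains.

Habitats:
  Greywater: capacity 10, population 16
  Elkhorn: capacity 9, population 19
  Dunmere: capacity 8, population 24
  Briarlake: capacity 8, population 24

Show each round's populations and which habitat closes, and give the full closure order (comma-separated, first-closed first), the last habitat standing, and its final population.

Closure order: Briarlake, Dunmere, Elkhorn
Last habitat: Greywater with 83 animals

Round 1: Briarlake=24 Dunmere=24 Elkhorn=19 Greywater=16 → close Briarlake (overflow 16)
  24÷3 = 8 each, +1 to first 0
Round 2: Dunmere=32 Elkhorn=27 Greywater=24 → close Dunmere (overflow 24)
  32÷2 = 16 each, +1 to first 0
Round 3: Elkhorn=43 Greywater=40 → close Elkhorn (overflow 34)
  43÷1 = 43 each, +1 to first 0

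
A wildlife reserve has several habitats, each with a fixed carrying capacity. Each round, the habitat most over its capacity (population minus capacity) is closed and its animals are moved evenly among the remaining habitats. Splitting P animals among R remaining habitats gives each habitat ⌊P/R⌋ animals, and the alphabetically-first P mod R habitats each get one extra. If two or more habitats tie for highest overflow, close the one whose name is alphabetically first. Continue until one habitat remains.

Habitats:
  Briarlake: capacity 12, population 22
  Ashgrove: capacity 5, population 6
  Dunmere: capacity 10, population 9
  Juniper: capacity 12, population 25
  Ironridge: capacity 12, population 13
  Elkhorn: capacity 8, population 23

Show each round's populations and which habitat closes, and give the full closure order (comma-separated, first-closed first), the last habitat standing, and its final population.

Closure order: Elkhorn, Juniper, Briarlake, Ashgrove, Dunmere
Last habitat: Ironridge with 98 animals

Round 1: Ashgrove=6 Briarlake=22 Dunmere=9 Elkhorn=23 Ironridge=13 Juniper=25 → close Elkhorn (overflow 15)
  23÷5 = 4 each, +1 to first 3
Round 2: Ashgrove=11 Briarlake=27 Dunmere=14 Ironridge=17 Juniper=29 → close Juniper (overflow 17)
  29÷4 = 7 each, +1 to first 1
Round 3: Ashgrove=19 Briarlake=34 Dunmere=21 Ironridge=24 → close Briarlake (overflow 22)
  34÷3 = 11 each, +1 to first 1
Round 4: Ashgrove=31 Dunmere=32 Ironridge=35 → close Ashgrove (overflow 26)
  31÷2 = 15 each, +1 to first 1
Round 5: Dunmere=48 Ironridge=50 → close Dunmere (overflow 38)
  48÷1 = 48 each, +1 to first 0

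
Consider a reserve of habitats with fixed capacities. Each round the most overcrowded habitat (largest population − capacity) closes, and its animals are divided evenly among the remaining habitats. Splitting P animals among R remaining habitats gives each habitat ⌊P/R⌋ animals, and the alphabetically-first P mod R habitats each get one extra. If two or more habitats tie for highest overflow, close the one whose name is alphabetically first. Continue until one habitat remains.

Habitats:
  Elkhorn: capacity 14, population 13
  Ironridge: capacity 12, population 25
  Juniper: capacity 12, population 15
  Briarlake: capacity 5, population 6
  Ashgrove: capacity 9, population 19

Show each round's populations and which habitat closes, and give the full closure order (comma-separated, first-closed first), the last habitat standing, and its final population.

Closure order: Ironridge, Ashgrove, Juniper, Briarlake
Last habitat: Elkhorn with 78 animals

Round 1: Ashgrove=19 Briarlake=6 Elkhorn=13 Ironridge=25 Juniper=15 → close Ironridge (overflow 13)
  25÷4 = 6 each, +1 to first 1
Round 2: Ashgrove=26 Briarlake=12 Elkhorn=19 Juniper=21 → close Ashgrove (overflow 17)
  26÷3 = 8 each, +1 to first 2
Round 3: Briarlake=21 Elkhorn=28 Juniper=29 → close Juniper (overflow 17)
  29÷2 = 14 each, +1 to first 1
Round 4: Briarlake=36 Elkhorn=42 → close Briarlake (overflow 31)
  36÷1 = 36 each, +1 to first 0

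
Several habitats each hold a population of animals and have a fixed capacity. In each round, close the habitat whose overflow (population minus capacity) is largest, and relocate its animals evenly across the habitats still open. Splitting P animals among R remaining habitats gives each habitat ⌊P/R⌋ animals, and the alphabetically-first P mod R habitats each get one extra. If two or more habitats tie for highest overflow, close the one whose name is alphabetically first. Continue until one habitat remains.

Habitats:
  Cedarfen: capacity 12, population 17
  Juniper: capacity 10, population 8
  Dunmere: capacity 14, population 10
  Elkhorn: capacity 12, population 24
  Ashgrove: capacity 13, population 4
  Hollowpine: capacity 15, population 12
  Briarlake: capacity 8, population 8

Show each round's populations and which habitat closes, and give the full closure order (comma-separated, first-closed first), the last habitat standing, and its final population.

Closure order: Elkhorn, Cedarfen, Briarlake, Juniper, Dunmere, Hollowpine
Last habitat: Ashgrove with 83 animals

Round 1: Ashgrove=4 Briarlake=8 Cedarfen=17 Dunmere=10 Elkhorn=24 Hollowpine=12 Juniper=8 → close Elkhorn (overflow 12)
  24÷6 = 4 each, +1 to first 0
Round 2: Ashgrove=8 Briarlake=12 Cedarfen=21 Dunmere=14 Hollowpine=16 Juniper=12 → close Cedarfen (overflow 9)
  21÷5 = 4 each, +1 to first 1
Round 3: Ashgrove=13 Briarlake=16 Dunmere=18 Hollowpine=20 Juniper=16 → close Briarlake (overflow 8)
  16÷4 = 4 each, +1 to first 0
Round 4: Ashgrove=17 Dunmere=22 Hollowpine=24 Juniper=20 → close Juniper (overflow 10)
  20÷3 = 6 each, +1 to first 2
Round 5: Ashgrove=24 Dunmere=29 Hollowpine=30 → close Dunmere (overflow 15)
  29÷2 = 14 each, +1 to first 1
Round 6: Ashgrove=39 Hollowpine=44 → close Hollowpine (overflow 29)
  44÷1 = 44 each, +1 to first 0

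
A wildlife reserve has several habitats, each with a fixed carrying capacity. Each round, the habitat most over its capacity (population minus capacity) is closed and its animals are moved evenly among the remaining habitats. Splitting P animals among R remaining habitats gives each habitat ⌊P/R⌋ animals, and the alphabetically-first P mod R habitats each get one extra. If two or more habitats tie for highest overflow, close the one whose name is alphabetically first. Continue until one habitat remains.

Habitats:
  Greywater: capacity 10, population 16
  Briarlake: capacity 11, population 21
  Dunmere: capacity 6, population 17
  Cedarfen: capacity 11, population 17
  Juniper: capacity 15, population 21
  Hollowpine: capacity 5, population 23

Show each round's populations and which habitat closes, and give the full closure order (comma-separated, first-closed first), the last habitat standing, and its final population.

Closure order: Hollowpine, Dunmere, Briarlake, Cedarfen, Greywater
Last habitat: Juniper with 115 animals

Round 1: Briarlake=21 Cedarfen=17 Dunmere=17 Greywater=16 Hollowpine=23 Juniper=21 → close Hollowpine (overflow 18)
  23÷5 = 4 each, +1 to first 3
Round 2: Briarlake=26 Cedarfen=22 Dunmere=22 Greywater=20 Juniper=25 → close Dunmere (overflow 16)
  22÷4 = 5 each, +1 to first 2
Round 3: Briarlake=32 Cedarfen=28 Greywater=25 Juniper=30 → close Briarlake (overflow 21)
  32÷3 = 10 each, +1 to first 2
Round 4: Cedarfen=39 Greywater=36 Juniper=40 → close Cedarfen (overflow 28)
  39÷2 = 19 each, +1 to first 1
Round 5: Greywater=56 Juniper=59 → close Greywater (overflow 46)
  56÷1 = 56 each, +1 to first 0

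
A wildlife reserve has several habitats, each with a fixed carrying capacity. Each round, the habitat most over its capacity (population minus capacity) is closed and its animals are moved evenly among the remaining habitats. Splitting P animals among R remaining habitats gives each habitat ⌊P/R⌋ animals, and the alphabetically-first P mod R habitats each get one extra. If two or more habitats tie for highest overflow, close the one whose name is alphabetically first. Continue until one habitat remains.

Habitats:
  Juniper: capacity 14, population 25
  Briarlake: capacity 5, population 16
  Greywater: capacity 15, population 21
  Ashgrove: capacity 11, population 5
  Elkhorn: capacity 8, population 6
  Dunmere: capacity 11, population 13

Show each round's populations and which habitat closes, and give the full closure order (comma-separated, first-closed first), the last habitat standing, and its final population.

Closure order: Briarlake, Juniper, Greywater, Dunmere, Elkhorn
Last habitat: Ashgrove with 86 animals

Round 1: Ashgrove=5 Briarlake=16 Dunmere=13 Elkhorn=6 Greywater=21 Juniper=25 → close Briarlake (overflow 11)
  16÷5 = 3 each, +1 to first 1
Round 2: Ashgrove=9 Dunmere=16 Elkhorn=9 Greywater=24 Juniper=28 → close Juniper (overflow 14)
  28÷4 = 7 each, +1 to first 0
Round 3: Ashgrove=16 Dunmere=23 Elkhorn=16 Greywater=31 → close Greywater (overflow 16)
  31÷3 = 10 each, +1 to first 1
Round 4: Ashgrove=27 Dunmere=33 Elkhorn=26 → close Dunmere (overflow 22)
  33÷2 = 16 each, +1 to first 1
Round 5: Ashgrove=44 Elkhorn=42 → close Elkhorn (overflow 34)
  42÷1 = 42 each, +1 to first 0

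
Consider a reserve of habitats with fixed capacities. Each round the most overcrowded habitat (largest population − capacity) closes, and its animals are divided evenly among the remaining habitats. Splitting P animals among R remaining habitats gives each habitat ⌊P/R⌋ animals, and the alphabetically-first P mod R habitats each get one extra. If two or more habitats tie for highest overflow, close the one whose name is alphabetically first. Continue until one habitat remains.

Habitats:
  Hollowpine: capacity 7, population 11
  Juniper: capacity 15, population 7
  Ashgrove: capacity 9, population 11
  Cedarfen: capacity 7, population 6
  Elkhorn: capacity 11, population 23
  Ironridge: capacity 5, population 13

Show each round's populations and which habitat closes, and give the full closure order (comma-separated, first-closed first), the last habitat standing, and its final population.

Closure order: Elkhorn, Ironridge, Hollowpine, Ashgrove, Cedarfen
Last habitat: Juniper with 71 animals

Round 1: Ashgrove=11 Cedarfen=6 Elkhorn=23 Hollowpine=11 Ironridge=13 Juniper=7 → close Elkhorn (overflow 12)
  23÷5 = 4 each, +1 to first 3
Round 2: Ashgrove=16 Cedarfen=11 Hollowpine=16 Ironridge=17 Juniper=11 → close Ironridge (overflow 12)
  17÷4 = 4 each, +1 to first 1
Round 3: Ashgrove=21 Cedarfen=15 Hollowpine=20 Juniper=15 → close Hollowpine (overflow 13)
  20÷3 = 6 each, +1 to first 2
Round 4: Ashgrove=28 Cedarfen=22 Juniper=21 → close Ashgrove (overflow 19)
  28÷2 = 14 each, +1 to first 0
Round 5: Cedarfen=36 Juniper=35 → close Cedarfen (overflow 29)
  36÷1 = 36 each, +1 to first 0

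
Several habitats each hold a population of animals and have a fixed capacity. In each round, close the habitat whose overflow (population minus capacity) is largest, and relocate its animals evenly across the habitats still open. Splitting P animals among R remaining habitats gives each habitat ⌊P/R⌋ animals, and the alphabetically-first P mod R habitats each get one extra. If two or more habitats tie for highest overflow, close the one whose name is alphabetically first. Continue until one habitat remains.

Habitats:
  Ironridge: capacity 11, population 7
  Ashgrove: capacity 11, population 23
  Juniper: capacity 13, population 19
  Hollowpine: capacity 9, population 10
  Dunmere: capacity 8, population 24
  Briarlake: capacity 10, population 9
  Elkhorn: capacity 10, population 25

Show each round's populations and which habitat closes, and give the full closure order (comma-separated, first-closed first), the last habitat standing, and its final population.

Closure order: Dunmere, Elkhorn, Ashgrove, Juniper, Hollowpine, Briarlake
Last habitat: Ironridge with 117 animals

Round 1: Ashgrove=23 Briarlake=9 Dunmere=24 Elkhorn=25 Hollowpine=10 Ironridge=7 Juniper=19 → close Dunmere (overflow 16)
  24÷6 = 4 each, +1 to first 0
Round 2: Ashgrove=27 Briarlake=13 Elkhorn=29 Hollowpine=14 Ironridge=11 Juniper=23 → close Elkhorn (overflow 19)
  29÷5 = 5 each, +1 to first 4
Round 3: Ashgrove=33 Briarlake=19 Hollowpine=20 Ironridge=17 Juniper=28 → close Ashgrove (overflow 22)
  33÷4 = 8 each, +1 to first 1
Round 4: Briarlake=28 Hollowpine=28 Ironridge=25 Juniper=36 → close Juniper (overflow 23)
  36÷3 = 12 each, +1 to first 0
Round 5: Briarlake=40 Hollowpine=40 Ironridge=37 → close Hollowpine (overflow 31)
  40÷2 = 20 each, +1 to first 0
Round 6: Briarlake=60 Ironridge=57 → close Briarlake (overflow 50)
  60÷1 = 60 each, +1 to first 0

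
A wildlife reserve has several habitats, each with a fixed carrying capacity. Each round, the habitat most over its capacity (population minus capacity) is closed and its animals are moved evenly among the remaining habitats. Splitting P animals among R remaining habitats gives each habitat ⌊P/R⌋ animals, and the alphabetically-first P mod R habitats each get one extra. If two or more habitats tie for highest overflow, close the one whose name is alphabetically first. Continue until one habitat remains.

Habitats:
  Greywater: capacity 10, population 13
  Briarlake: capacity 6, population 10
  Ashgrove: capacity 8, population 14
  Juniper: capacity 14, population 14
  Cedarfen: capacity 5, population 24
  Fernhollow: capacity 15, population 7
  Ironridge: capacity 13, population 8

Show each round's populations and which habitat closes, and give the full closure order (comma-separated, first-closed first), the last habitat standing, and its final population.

Closure order: Cedarfen, Ashgrove, Briarlake, Greywater, Juniper, Fernhollow
Last habitat: Ironridge with 90 animals

Round 1: Ashgrove=14 Briarlake=10 Cedarfen=24 Fernhollow=7 Greywater=13 Ironridge=8 Juniper=14 → close Cedarfen (overflow 19)
  24÷6 = 4 each, +1 to first 0
Round 2: Ashgrove=18 Briarlake=14 Fernhollow=11 Greywater=17 Ironridge=12 Juniper=18 → close Ashgrove (overflow 10)
  18÷5 = 3 each, +1 to first 3
Round 3: Briarlake=18 Fernhollow=15 Greywater=21 Ironridge=15 Juniper=21 → close Briarlake (overflow 12)
  18÷4 = 4 each, +1 to first 2
Round 4: Fernhollow=20 Greywater=26 Ironridge=19 Juniper=25 → close Greywater (overflow 16)
  26÷3 = 8 each, +1 to first 2
Round 5: Fernhollow=29 Ironridge=28 Juniper=33 → close Juniper (overflow 19)
  33÷2 = 16 each, +1 to first 1
Round 6: Fernhollow=46 Ironridge=44 → close Fernhollow (overflow 31)
  46÷1 = 46 each, +1 to first 0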